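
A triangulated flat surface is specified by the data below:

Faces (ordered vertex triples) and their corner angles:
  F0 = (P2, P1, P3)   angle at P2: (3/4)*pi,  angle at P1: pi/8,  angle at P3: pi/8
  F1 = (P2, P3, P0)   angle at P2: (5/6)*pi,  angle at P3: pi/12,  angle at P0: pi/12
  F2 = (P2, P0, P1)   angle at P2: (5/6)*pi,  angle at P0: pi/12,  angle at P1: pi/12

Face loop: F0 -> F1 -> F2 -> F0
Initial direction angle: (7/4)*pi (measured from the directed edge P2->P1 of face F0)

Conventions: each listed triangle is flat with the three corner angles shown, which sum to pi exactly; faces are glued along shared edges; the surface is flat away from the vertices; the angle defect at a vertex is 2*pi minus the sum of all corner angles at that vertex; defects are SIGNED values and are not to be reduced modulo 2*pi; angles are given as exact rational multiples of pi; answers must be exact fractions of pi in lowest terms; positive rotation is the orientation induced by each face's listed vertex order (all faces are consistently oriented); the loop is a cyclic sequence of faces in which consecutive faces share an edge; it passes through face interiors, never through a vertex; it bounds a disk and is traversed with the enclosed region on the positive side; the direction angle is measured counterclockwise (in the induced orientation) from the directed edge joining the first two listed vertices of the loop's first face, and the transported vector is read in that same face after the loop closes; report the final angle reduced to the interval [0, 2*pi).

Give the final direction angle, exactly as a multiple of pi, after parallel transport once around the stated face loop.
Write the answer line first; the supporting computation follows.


Answer: final direction angle = (4/3)*pi

enclosed vertex P2: corner angles sum to (29/12)*pi, defect = 2*pi - (29/12)*pi = (-5/12)*pi
transport around the loop rotates by the sum of enclosed defects; add to the initial angle mod 2*pi
final angle = (7/4)*pi - (5/12)*pi = (4/3)*pi (mod 2*pi)


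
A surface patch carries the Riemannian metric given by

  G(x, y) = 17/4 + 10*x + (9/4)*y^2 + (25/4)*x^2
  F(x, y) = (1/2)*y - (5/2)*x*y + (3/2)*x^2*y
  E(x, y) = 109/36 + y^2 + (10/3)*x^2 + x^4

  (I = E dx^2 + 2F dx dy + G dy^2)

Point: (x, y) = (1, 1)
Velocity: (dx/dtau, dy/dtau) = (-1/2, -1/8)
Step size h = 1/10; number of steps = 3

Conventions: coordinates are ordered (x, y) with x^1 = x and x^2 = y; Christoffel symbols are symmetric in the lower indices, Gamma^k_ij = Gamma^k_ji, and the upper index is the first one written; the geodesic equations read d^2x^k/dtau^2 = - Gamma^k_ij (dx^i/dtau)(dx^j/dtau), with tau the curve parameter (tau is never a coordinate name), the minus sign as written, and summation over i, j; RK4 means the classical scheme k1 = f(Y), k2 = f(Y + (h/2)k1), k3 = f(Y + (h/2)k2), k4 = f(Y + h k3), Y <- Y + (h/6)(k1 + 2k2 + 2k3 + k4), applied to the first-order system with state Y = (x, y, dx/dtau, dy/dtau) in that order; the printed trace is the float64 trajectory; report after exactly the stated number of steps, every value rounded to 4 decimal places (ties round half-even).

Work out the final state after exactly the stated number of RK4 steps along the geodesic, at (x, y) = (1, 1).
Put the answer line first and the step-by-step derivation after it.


Answer: x = 0.8427, y = 0.9595, dx/dtau = -0.5494, dy/dtau = -0.1458

f(Y) = (dx/dtau, dy/dtau, -Gamma^x_ij Y'^i Y'^j, -Gamma^y_ij Y'^i Y'^j) with the Gammas evaluated at the stage position; h = 0.100000; intermediate values shown to 6 dp
step 0: x = 1.0000, y = 1.0000, dx/dtau = -0.5000, dy/dtau = -0.1250
step 1:
  k1: at (x, y) = (1.000000, 1.000000), (dx/dtau, dy/dtau) = (-0.500000, -0.125000); Gamma_xxx = 0.637397, Gamma_xxy = 0.149369, Gamma_xyy = -1.401243, Gamma_yxx = -0.007969, Gamma_yxy = 0.497788, Gamma_yyy = 0.068105; k1 = (-0.500000, -0.125000, -0.156126, -0.061295)
  k2: at (x, y) = (0.975000, 0.993750), (dx/dtau, dy/dtau) = (-0.507806, -0.128065); Gamma_xxx = 0.630331, Gamma_xxy = 0.154556, Gamma_xyy = -1.430645, Gamma_yxx = -0.011324, Gamma_yxy = 0.504089, Gamma_yyy = 0.068069; k2 = (-0.507806, -0.128065, -0.159180, -0.063760)
  k3: at (x, y) = (0.974610, 0.993597), (dx/dtau, dy/dtau) = (-0.507959, -0.128188); Gamma_xxx = 0.630226, Gamma_xxy = 0.154631, Gamma_xyy = -1.431122, Gamma_yxx = -0.011377, Gamma_yxy = 0.504194, Gamma_yyy = 0.068066; k3 = (-0.507959, -0.128188, -0.159233, -0.063843)
  k4: at (x, y) = (0.949204, 0.987181), (dx/dtau, dy/dtau) = (-0.515923, -0.131384); Gamma_xxx = 0.622553, Gamma_xxy = 0.159918, Gamma_xyy = -1.460717, Gamma_yxx = -0.015001, Gamma_yxy = 0.510753, Gamma_yyy = 0.068122; k4 = (-0.515923, -0.131384, -0.162174, -0.066425)
  Y <- Y + (h/6)(k1 + 2k2 + 2k3 + k4): x = 0.9492, y = 0.9872, dx/dtau = -0.5159, dy/dtau = -0.1314
step 2:
  k1: at (x, y) = (0.949209, 0.987185), (dx/dtau, dy/dtau) = (-0.515919, -0.131382); Gamma_xxx = 0.622554, Gamma_xxy = 0.159917, Gamma_xyy = -1.460710, Gamma_yxx = -0.015000, Gamma_yxy = 0.510752, Gamma_yyy = 0.068122; k1 = (-0.515919, -0.131382, -0.162172, -0.066423)
  k2: at (x, y) = (0.923413, 0.980616), (dx/dtau, dy/dtau) = (-0.524027, -0.134703); Gamma_xxx = 0.614253, Gamma_xxy = 0.165285, Gamma_xyy = -1.490370, Gamma_yxx = -0.018910, Gamma_yxy = 0.517572, Gamma_yyy = 0.068291; k2 = (-0.524027, -0.134703, -0.164968, -0.069115)
  k3: at (x, y) = (0.923008, 0.980450), (dx/dtau, dy/dtau) = (-0.524167, -0.134838); Gamma_xxx = 0.614128, Gamma_xxy = 0.165362, Gamma_xyy = -1.490857, Gamma_yxx = -0.018972, Gamma_yxy = 0.517687, Gamma_yyy = 0.068290; k3 = (-0.524167, -0.134838, -0.165002, -0.069207)
  k4: at (x, y) = (0.896792, 0.973701), (dx/dtau, dy/dtau) = (-0.532419, -0.138303); Gamma_xxx = 0.605148, Gamma_xxy = 0.170796, Gamma_xyy = -1.520486, Gamma_yxx = -0.023198, Gamma_yxy = 0.524793, Gamma_yyy = 0.068597; k4 = (-0.532419, -0.138303, -0.167611, -0.072022)
  Y <- Y + (h/6)(k1 + 2k2 + 2k3 + k4): x = 0.8968, y = 0.9737, dx/dtau = -0.5324, dy/dtau = -0.1383
step 3:
  k1: at (x, y) = (0.896797, 0.973706), (dx/dtau, dy/dtau) = (-0.532414, -0.138300); Gamma_xxx = 0.605150, Gamma_xxy = 0.170796, Gamma_xyy = -1.520479, Gamma_yxx = -0.023197, Gamma_yxy = 0.524791, Gamma_yyy = 0.068597; k1 = (-0.532414, -0.138300, -0.167609, -0.072020)
  k2: at (x, y) = (0.870176, 0.966791), (dx/dtau, dy/dtau) = (-0.540795, -0.141901); Gamma_xxx = 0.595468, Gamma_xxy = 0.176270, Gamma_xyy = -1.549920, Gamma_yxx = -0.027759, Gamma_yxy = 0.532187, Gamma_yyy = 0.069068; k2 = (-0.540795, -0.141901, -0.169994, -0.074952)
  k3: at (x, y) = (0.869757, 0.966611), (dx/dtau, dy/dtau) = (-0.540914, -0.142048); Gamma_xxx = 0.595323, Gamma_xxy = 0.176347, Gamma_xyy = -1.550408, Gamma_yxx = -0.027831, Gamma_yxy = 0.532312, Gamma_yyy = 0.069072; k3 = (-0.540914, -0.142048, -0.170000, -0.075052)
  k4: at (x, y) = (0.842706, 0.959501), (dx/dtau, dy/dtau) = (-0.549414, -0.145805); Gamma_xxx = 0.584889, Gamma_xxy = 0.181835, Gamma_xyy = -1.579523, Gamma_yxx = -0.032762, Gamma_yxy = 0.540023, Gamma_yyy = 0.069743; k4 = (-0.549414, -0.145805, -0.172106, -0.078113)
  Y <- Y + (h/6)(k1 + 2k2 + 2k3 + k4): x = 0.8427, y = 0.9595, dx/dtau = -0.5494, dy/dtau = -0.1458


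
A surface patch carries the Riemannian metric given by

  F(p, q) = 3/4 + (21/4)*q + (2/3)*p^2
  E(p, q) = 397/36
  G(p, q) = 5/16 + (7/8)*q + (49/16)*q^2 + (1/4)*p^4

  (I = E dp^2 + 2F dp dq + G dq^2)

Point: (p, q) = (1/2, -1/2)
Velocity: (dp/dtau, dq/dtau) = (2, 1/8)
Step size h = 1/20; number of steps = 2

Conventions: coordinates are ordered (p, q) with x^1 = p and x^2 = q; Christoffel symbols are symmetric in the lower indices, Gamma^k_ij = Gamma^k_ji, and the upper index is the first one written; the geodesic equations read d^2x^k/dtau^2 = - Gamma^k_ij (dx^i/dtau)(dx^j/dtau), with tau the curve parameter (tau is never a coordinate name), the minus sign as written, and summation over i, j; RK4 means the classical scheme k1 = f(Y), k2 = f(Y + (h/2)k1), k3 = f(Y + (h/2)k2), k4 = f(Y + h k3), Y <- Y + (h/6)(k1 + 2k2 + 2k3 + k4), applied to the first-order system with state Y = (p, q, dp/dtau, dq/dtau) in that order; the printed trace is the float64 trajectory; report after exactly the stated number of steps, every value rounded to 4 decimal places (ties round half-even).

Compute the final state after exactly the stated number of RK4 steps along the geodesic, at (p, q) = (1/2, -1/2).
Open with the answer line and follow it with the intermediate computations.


Answer: p = 0.6948, q = -0.5215, dp/dtau = 1.8963, dq/dtau = -0.5372

f(Y) = (dp/dtau, dq/dtau, -Gamma^p_ij Y'^i Y'^j, -Gamma^q_ij Y'^i Y'^j) with the Gammas evaluated at the stage position; h = 0.050000; intermediate values shown to 6 dp
step 0: p = 0.5000, q = -0.5000, dp/dtau = 2.0000, dq/dtau = 0.1250
step 1:
  k1: at (p, q) = (0.500000, -0.500000), (dp/dtau, dq/dtau) = (2.000000, 0.125000); Gamma_ppp = 0.263719, Gamma_ppq = 0.024724, Gamma_pqq = 0.355628, Gamma_qpp = 1.702379, Gamma_qpq = 0.159598, Gamma_qqq = -0.740905; k1 = (2.000000, 0.125000, -1.072793, -6.877737)
  k2: at (p, q) = (0.550000, -0.496875), (dp/dtau, dq/dtau) = (1.973180, -0.046943); Gamma_ppp = 0.270229, Gamma_ppq = 0.030654, Gamma_pqq = 0.355081, Gamma_qpp = 1.798524, Gamma_qpq = 0.204020, Gamma_qqq = -0.755048; k2 = (1.973180, -0.046943, -1.047223, -6.962986)
  k3: at (p, q) = (0.549330, -0.501174), (dp/dtau, dq/dtau) = (1.973819, -0.049075); Gamma_ppp = 0.272128, Gamma_ppq = 0.030794, Gamma_pqq = 0.353312, Gamma_qpp = 1.786305, Gamma_qpq = 0.202140, Gamma_qqq = -0.756478; k3 = (1.973819, -0.049075, -1.055086, -6.918396)
  k4: at (p, q) = (0.598691, -0.502454), (dp/dtau, dq/dtau) = (1.947246, -0.220920); Gamma_ppp = 0.276567, Gamma_ppq = 0.037174, Gamma_pqq = 0.351210, Gamma_qpp = 1.849639, Gamma_qpq = 0.248613, Gamma_qqq = -0.769978; k4 = (1.947246, -0.220920, -1.033836, -6.761919)
  Y <- Y + (h/6)(k1 + 2k2 + 2k3 + k4): p = 0.5987, q = -0.5024, dp/dtau = 1.9474, dq/dtau = -0.2200
step 2:
  k1: at (p, q) = (0.598677, -0.502400), (dp/dtau, dq/dtau) = (1.947406, -0.220020); Gamma_ppp = 0.276541, Gamma_ppq = 0.037169, Gamma_pqq = 0.351233, Gamma_qpp = 1.849770, Gamma_qpq = 0.248619, Gamma_qqq = -0.769958; k1 = (1.947406, -0.220020, -1.033903, -6.764727)
  k2: at (p, q) = (0.647362, -0.507900), (dp/dtau, dq/dtau) = (1.921559, -0.389138); Gamma_ppp = 0.279178, Gamma_ppq = 0.043874, Gamma_pqq = 0.347748, Gamma_qpp = 1.880600, Gamma_qpq = 0.295544, Gamma_qqq = -0.781546; k2 = (1.921559, -0.389138, -1.017879, -6.383568)
  k3: at (p, q) = (0.646716, -0.512128), (dp/dtau, dq/dtau) = (1.921959, -0.379609); Gamma_ppp = 0.281225, Gamma_ppq = 0.044108, Gamma_pqq = 0.346056, Gamma_qpp = 1.868423, Gamma_qpq = 0.293045, Gamma_qqq = -0.782320; k3 = (1.921959, -0.379609, -1.024333, -6.361477)
  k4: at (p, q) = (0.694775, -0.521380), (dp/dtau, dq/dtau) = (1.896190, -0.538094); Gamma_ppp = 0.282328, Gamma_ppq = 0.051106, Gamma_pqq = 0.341491, Gamma_qpp = 1.869450, Gamma_qpq = 0.338402, Gamma_qqq = -0.790439; k4 = (1.896190, -0.538094, -1.009708, -5.802243)
  Y <- Y + (h/6)(k1 + 2k2 + 2k3 + k4): p = 0.6948, q = -0.5215, dp/dtau = 1.8963, dq/dtau = -0.5372


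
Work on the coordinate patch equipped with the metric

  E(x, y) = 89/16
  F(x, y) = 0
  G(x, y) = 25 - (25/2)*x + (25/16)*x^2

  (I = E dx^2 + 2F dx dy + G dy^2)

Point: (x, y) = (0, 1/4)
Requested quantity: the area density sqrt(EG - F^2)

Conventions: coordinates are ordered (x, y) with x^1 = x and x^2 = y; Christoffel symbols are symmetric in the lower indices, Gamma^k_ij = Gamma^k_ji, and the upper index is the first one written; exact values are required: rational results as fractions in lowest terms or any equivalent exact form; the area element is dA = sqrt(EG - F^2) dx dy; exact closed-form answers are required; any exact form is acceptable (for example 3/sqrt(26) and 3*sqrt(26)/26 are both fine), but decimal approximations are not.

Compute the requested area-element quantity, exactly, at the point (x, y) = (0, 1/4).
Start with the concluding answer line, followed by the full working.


Answer: sqrt(EG - F^2) = 5*sqrt(89)/4

E = 89/16, F = 0, G = 25; EG - F^2 = 2225/16


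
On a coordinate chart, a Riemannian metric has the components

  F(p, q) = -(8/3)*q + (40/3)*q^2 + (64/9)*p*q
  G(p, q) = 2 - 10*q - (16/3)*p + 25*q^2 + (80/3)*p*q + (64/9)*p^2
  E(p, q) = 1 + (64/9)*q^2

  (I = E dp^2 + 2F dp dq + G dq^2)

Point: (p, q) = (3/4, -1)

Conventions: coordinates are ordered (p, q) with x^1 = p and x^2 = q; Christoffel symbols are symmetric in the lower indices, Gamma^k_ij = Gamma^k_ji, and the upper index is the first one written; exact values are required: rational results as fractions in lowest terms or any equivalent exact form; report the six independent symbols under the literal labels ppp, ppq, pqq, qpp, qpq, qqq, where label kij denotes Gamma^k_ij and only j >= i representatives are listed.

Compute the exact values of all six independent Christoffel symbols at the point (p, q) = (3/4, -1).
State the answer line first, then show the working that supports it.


Answer: Gamma_ppp = 0, Gamma_ppq = -64/217, Gamma_pqq = -120/217, Gamma_qpp = 0, Gamma_qpq = -96/217, Gamma_qqq = -180/217

E = 73/9, F = 32/3, G = 17 at the point
E_p = 0, E_q = -128/9, F_p = -64/9, F_q = -24, G_p = -64/3, G_q = -40
EG - F^2 = 217/9;  g^inv = (9/217) * [[17, -32/3], [-32/3, 73/9]]
first-kind symbols [ij,l] = (1/2)(d_i g_jl + d_j g_il - d_l g_ij): [pp,p] = E_p/2 = 0, [pp,q] = F_p - E_q/2 = 0, [pq,p] = E_q/2 = -64/9, [pq,q] = G_p/2 = -32/3, [qq,p] = F_q - G_p/2 = -40/3, [qq,q] = G_q/2 = -20
Gamma^p_ij = (G*[ij,p] - F*[ij,q])/(EG - F^2), Gamma^q_ij = (E*[ij,q] - F*[ij,p])/(EG - F^2)


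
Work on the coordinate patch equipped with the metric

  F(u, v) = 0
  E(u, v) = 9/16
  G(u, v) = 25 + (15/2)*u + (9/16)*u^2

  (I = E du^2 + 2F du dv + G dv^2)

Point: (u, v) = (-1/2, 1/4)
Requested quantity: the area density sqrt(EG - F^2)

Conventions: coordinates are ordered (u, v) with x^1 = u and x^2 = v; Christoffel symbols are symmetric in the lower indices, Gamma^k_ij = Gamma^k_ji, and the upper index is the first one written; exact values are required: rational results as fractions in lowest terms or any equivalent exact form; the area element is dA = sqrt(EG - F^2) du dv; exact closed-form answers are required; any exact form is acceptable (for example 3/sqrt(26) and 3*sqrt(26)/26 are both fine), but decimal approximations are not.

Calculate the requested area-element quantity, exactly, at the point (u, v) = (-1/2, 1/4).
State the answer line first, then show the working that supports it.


Answer: sqrt(EG - F^2) = 111/32

E = 9/16, F = 0, G = 1369/64; EG - F^2 = 12321/1024


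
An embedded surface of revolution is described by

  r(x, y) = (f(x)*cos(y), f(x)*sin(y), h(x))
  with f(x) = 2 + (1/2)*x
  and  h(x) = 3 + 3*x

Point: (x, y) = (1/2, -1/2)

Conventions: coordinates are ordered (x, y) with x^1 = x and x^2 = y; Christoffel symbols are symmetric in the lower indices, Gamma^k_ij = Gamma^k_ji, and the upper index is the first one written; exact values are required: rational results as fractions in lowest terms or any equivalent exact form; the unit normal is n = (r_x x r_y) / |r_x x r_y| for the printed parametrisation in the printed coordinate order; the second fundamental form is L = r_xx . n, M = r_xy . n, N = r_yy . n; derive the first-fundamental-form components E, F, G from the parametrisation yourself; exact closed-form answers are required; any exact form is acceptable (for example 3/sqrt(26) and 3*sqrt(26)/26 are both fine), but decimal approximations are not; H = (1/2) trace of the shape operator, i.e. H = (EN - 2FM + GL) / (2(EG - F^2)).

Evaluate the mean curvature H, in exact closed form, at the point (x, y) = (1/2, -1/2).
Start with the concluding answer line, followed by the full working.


Answer: H = 4*sqrt(37)/111

f = 9/4, f' = 1/2, f'' = 0, h' = 3, h'' = 0
E = 37/4, F = 0, G = 81/16; answer radicand W^2 = 37/4
unnormalised second-form numerators: l = 0, m = 0, n = 27/4; L = l/sqrt(37/4), and similarly M = m/sqrt(W^2), N = n/sqrt(W^2)
H = (E*n - 2*F*m + G*l) / (2*(EG - F^2)*sqrt(W^2)); E*n - 2*F*m + G*l = 999/16, EG - F^2 = 2997/64, so H = (2/3)/sqrt(37/4)


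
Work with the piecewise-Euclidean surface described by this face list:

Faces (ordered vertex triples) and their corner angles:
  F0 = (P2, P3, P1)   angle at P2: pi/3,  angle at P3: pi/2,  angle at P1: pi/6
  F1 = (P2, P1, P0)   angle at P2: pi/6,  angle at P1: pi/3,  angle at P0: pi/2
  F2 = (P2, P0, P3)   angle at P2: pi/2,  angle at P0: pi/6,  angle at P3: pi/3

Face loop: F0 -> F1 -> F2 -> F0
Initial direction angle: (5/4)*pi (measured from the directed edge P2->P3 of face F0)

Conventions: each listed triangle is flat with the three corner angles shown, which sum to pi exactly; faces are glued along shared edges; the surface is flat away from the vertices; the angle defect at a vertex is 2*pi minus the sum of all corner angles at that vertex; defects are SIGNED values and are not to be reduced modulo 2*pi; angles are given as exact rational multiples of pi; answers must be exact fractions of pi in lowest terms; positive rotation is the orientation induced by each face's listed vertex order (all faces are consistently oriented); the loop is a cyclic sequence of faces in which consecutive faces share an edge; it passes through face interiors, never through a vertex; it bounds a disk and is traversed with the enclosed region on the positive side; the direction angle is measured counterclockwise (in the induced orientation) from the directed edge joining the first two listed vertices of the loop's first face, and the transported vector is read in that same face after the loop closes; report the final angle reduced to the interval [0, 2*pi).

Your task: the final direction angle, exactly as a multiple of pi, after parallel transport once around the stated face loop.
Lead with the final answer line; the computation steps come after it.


Answer: final direction angle = pi/4

enclosed vertex P2: corner angles sum to pi, defect = 2*pi - pi = pi
transport around the loop rotates by the sum of enclosed defects; add to the initial angle mod 2*pi
final angle = (5/4)*pi + pi = pi/4 (mod 2*pi)


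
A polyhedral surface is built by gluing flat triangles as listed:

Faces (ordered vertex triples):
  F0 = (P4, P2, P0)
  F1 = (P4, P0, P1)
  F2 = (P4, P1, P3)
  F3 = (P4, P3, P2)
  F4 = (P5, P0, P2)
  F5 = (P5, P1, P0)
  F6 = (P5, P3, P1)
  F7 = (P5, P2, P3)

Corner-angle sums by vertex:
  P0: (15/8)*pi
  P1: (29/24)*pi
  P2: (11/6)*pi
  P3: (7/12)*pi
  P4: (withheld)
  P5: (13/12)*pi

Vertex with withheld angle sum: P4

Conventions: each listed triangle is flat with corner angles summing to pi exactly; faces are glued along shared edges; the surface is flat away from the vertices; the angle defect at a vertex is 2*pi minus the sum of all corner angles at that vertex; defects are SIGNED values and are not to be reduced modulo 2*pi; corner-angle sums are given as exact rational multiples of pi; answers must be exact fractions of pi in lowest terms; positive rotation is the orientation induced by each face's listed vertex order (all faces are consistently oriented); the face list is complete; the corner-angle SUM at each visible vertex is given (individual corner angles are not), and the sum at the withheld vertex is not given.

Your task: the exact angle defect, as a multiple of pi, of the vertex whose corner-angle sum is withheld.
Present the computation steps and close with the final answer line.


V = 6, E = 12, F = 8; chi = V - E + F = 2
Gauss-Bonnet: total defect = 2*pi*chi = 4*pi; visible defects sum to (41/12)*pi

Answer: defect(P4) = (7/12)*pi


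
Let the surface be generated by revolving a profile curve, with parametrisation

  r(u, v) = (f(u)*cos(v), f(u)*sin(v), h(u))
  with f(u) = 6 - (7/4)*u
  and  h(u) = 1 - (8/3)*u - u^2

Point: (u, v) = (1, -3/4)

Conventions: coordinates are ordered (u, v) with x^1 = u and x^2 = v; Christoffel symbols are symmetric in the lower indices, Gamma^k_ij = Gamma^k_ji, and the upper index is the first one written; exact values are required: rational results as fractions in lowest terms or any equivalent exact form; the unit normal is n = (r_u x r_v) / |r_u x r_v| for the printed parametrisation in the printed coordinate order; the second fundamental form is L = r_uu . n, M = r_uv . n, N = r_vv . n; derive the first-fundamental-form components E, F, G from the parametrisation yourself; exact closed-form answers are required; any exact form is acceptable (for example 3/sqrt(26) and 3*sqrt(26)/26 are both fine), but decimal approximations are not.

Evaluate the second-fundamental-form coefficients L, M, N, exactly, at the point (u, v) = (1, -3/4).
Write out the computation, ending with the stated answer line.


f = 17/4, f' = -7/4, f'' = 0, h' = -14/3, h'' = -2
E = 3577/144, F = 0, G = 289/16; answer radicand W^2 = 3577/144
unnormalised second-form numerators: l = 7/2, m = 0, n = -119/6; L = l/sqrt(3577/144), and similarly M = m/sqrt(W^2), N = n/sqrt(W^2)

Answer: L = 6*sqrt(73)/73, M = 0, N = -34*sqrt(73)/73


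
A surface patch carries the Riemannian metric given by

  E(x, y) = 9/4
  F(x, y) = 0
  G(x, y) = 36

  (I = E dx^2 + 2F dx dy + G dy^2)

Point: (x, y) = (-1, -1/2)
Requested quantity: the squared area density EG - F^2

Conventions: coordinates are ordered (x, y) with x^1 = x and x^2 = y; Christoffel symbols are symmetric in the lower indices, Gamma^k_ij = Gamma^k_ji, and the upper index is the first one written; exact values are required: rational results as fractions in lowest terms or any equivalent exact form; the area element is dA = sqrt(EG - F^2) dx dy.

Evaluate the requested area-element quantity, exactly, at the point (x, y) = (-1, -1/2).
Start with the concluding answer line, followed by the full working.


Answer: EG - F^2 = 81

E = 9/4, F = 0, G = 36; EG - F^2 = 81


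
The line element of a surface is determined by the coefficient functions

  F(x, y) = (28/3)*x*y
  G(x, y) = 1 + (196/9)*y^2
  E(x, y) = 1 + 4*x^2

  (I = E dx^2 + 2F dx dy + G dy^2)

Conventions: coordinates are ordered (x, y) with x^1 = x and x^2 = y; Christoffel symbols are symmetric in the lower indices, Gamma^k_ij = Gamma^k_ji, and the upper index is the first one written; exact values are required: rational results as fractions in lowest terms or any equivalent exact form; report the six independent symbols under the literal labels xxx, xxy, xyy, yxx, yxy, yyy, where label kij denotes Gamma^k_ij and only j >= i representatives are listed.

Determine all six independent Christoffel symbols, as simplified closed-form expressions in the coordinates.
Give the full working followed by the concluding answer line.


E = 1 + 4*x^2; F = (28/3)*x*y; G = 1 + (196/9)*y^2
Gamma^k_ij = (1/2) g^{kl} (d_i g_jl + d_j g_il - d_l g_ij), with g^inv = (1/(EG-F^2)) [[G, -F], [-F, E]]
first partials: E_x = 8*x, E_y = 0, F_x = (28/3)*y, F_y = (28/3)*x, G_x = 0, G_y = (392/9)*y
D = EG - F^2 = 1 + (196/9)*y^2 + 4*x^2
expanded: Gamma^x_xx = (G E_x - 2F F_x + F E_y)/(2D), Gamma^x_xy = (G E_y - F G_x)/(2D), Gamma^x_yy = (2G F_y - G G_x - F G_y)/(2D), Gamma^y_xx = (2E F_x - E E_y - F E_x)/(2D), Gamma^y_xy = (E G_x - F E_y)/(2D), Gamma^y_yy = (E G_y - 2F F_y + F G_x)/(2D); substitute and cancel common factors

Answer: Gamma_xxx = 36*x/(36*x^2 + 196*y^2 + 9), Gamma_xxy = 0, Gamma_xyy = 84*x/(36*x^2 + 196*y^2 + 9), Gamma_yxx = 84*y/(36*x^2 + 196*y^2 + 9), Gamma_yxy = 0, Gamma_yyy = 196*y/(36*x^2 + 196*y^2 + 9)


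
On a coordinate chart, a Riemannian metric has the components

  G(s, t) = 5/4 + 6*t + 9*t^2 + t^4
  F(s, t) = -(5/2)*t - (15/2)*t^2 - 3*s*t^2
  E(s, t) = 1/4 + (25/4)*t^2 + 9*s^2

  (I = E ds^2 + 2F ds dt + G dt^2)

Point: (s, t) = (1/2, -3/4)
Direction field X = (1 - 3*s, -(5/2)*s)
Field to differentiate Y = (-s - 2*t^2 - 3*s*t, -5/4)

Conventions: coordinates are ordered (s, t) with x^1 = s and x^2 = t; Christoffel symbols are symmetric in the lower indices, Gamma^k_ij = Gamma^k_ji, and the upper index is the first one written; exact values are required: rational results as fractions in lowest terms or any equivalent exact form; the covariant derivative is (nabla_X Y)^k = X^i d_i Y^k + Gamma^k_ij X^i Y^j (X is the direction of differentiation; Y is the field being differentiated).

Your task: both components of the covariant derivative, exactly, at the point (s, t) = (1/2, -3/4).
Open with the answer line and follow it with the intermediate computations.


Answer: (nabla_X Y)^s = -19439/86722, (nabla_X Y)^t = 33669/86722

E = 385/64, F = -51/16, G = 545/256 at the point
E_s = 9, E_t = -75/8, F_s = -27/16, F_t = 11, G_s = 0, G_t = -147/16
EG - F^2 = 43361/16384;  g^inv = (16384/43361) * [[545/256, 51/16], [51/16, 385/64]]
first-kind symbols [ij,l] = (1/2)(d_i g_jl + d_j g_il - d_l g_ij): [ss,s] = E_s/2 = 9/2, [ss,t] = F_s - E_t/2 = 3, [st,s] = E_t/2 = -75/16, [st,t] = G_s/2 = 0, [tt,s] = F_t - G_s/2 = 11, [tt,t] = G_t/2 = -147/32
Gamma^s_ij = (G*[ij,s] - F*[ij,t])/(EG - F^2), Gamma^t_ij = (E*[ij,t] - F*[ij,s])/(EG - F^2)
Gamma_sss = 313632/43361, Gamma_sst = -163500/43361, Gamma_stt = 143776/43361, Gamma_tss = 530688/43361, Gamma_tst = -244800/43361, Gamma_ttt = 121704/43361
X = (-1/2, -5/4), Y = (-1/2, -5/4) at the point


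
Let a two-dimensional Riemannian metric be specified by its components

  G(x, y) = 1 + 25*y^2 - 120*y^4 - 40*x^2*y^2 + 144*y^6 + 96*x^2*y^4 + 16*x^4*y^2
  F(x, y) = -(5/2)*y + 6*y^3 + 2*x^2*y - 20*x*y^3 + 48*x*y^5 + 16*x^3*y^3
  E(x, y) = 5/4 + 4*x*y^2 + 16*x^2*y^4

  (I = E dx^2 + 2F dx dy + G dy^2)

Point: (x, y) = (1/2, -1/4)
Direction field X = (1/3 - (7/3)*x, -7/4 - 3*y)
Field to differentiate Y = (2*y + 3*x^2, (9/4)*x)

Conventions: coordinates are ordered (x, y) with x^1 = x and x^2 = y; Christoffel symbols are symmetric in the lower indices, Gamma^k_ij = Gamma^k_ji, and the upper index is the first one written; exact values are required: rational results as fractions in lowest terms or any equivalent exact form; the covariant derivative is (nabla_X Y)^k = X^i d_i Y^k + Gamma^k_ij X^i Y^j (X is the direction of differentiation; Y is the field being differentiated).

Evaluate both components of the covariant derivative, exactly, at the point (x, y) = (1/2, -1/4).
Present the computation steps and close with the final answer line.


E = 89/64, F = 65/128, G = 425/256 at the point
E_x = 5/16, E_y = -5/4, F_x = -27/64, F_y = -61/32, G_x = -13/8, G_y = -91/32
EG - F^2 = 525/256;  g^inv = (256/525) * [[425/256, -65/128], [-65/128, 89/64]]
first-kind symbols [ij,l] = (1/2)(d_i g_jl + d_j g_il - d_l g_ij): [xx,x] = E_x/2 = 5/32, [xx,y] = F_x - E_y/2 = 13/64, [xy,x] = E_y/2 = -5/8, [xy,y] = G_x/2 = -13/16, [yy,x] = F_y - G_x/2 = -35/32, [yy,y] = G_y/2 = -91/64
Gamma^x_ij = (G*[ij,x] - F*[ij,y])/(EG - F^2), Gamma^y_ij = (E*[ij,y] - F*[ij,x])/(EG - F^2)
Gamma_xxx = 8/105, Gamma_xxy = -32/105, Gamma_xyy = -8/15, Gamma_yxx = 52/525, Gamma_yxy = -208/525, Gamma_yyy = -52/75
X = (-5/6, -1), Y = (1/4, 9/8) at the point

Answer: (nabla_X Y)^x = -2239/630, (nabla_X Y)^y = -8129/12600


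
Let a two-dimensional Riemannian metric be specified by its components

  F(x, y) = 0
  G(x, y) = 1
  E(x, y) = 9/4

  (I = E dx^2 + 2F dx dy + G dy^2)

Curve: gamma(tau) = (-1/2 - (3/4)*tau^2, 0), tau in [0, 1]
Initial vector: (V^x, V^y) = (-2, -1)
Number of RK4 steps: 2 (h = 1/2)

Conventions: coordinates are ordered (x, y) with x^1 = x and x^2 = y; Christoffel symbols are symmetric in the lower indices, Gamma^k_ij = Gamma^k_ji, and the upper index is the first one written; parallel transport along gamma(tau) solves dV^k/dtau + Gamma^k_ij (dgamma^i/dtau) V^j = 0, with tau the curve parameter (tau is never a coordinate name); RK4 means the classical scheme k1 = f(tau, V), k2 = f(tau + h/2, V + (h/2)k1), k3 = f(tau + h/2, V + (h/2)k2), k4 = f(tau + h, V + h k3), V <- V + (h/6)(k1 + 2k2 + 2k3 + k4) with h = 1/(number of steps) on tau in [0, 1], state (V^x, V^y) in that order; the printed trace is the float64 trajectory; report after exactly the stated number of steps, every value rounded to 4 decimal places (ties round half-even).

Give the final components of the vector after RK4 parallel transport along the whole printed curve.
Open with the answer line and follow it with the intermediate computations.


Answer: V^x = -2.0000, V^y = -1.0000

gamma'(tau) = (-(3/2)*tau, 0); f(tau, V)^k = -Gamma^k_ij(gamma(tau)) gamma'^i(tau) V^j; h = 1/2; intermediate values shown to 6 dp
curve data and Christoffel symbols at the stage parameters:
  tau = 0.000000: gamma = (-0.500000, 0.000000), gamma' = (0.000000, 0.000000); Gamma_xxx = 0.000000, Gamma_xxy = 0.000000, Gamma_xyy = 0.000000, Gamma_yxx = 0.000000, Gamma_yxy = 0.000000, Gamma_yyy = 0.000000
  tau = 0.250000: gamma = (-0.546875, 0.000000), gamma' = (-0.375000, 0.000000); Gamma_xxx = 0.000000, Gamma_xxy = 0.000000, Gamma_xyy = 0.000000, Gamma_yxx = 0.000000, Gamma_yxy = 0.000000, Gamma_yyy = 0.000000
  tau = 0.500000: gamma = (-0.687500, 0.000000), gamma' = (-0.750000, 0.000000); Gamma_xxx = 0.000000, Gamma_xxy = 0.000000, Gamma_xyy = 0.000000, Gamma_yxx = 0.000000, Gamma_yxy = 0.000000, Gamma_yyy = 0.000000
  tau = 0.750000: gamma = (-0.921875, 0.000000), gamma' = (-1.125000, 0.000000); Gamma_xxx = 0.000000, Gamma_xxy = 0.000000, Gamma_xyy = 0.000000, Gamma_yxx = 0.000000, Gamma_yxy = 0.000000, Gamma_yyy = 0.000000
  tau = 1.000000: gamma = (-1.250000, 0.000000), gamma' = (-1.500000, 0.000000); Gamma_xxx = 0.000000, Gamma_xxy = 0.000000, Gamma_xyy = 0.000000, Gamma_yxx = 0.000000, Gamma_yxy = 0.000000, Gamma_yyy = 0.000000
step 0: V^x = -2.0000, V^y = -1.0000
step 1: k1 = (0.000000, 0.000000), k2 = (0.000000, 0.000000), k3 = (0.000000, 0.000000), k4 = (0.000000, 0.000000); V <- V + (h/6)(k1 + 2k2 + 2k3 + k4): V^x = -2.0000, V^y = -1.0000
step 2: k1 = (0.000000, 0.000000), k2 = (0.000000, 0.000000), k3 = (0.000000, 0.000000), k4 = (0.000000, 0.000000); V <- V + (h/6)(k1 + 2k2 + 2k3 + k4): V^x = -2.0000, V^y = -1.0000


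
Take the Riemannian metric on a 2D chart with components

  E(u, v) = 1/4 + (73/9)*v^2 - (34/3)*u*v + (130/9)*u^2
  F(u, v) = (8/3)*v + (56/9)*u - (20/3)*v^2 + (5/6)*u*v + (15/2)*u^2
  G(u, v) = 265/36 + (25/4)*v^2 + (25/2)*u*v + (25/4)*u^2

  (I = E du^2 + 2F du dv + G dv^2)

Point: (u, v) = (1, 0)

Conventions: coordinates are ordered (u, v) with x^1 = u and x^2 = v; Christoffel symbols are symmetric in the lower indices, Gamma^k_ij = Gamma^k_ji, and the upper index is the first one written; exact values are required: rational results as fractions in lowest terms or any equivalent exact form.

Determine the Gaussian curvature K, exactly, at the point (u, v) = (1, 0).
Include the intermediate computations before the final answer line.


E = 529/36, F = 247/18, G = 245/18, EG - F^2 = 281/24 at the point
E_u = 260/9, E_v = -34/3, F_u = 191/9, F_v = 7/2, G_u = 25/2, G_v = 25/2
E_vv = 146/9, F_uv = 5/6, G_uu = 25/2
K follows from Brioschi's formula, (det M1 - det M2)/(EG - F^2)^2.
M1 = [[-E_vv/2 + F_uv - G_uu/2, E_u/2, F_u - E_v/2], [F_v - G_u/2, E, F], [G_v/2, F, G]] = [[-487/36, 130/9, 242/9], [-11/4, 529/36, 247/18], [25/4, 247/18, 245/18]]; det M1 = -1609699/864
M2 = [[0, E_v/2, G_u/2], [E_v/2, E, F], [G_u/2, F, G]] = [[0, -17/3, 25/4], [-17/3, 529/36, 247/18], [25/4, 247/18, 245/18]]; det M2 = -10280185/5184
det M1 - det M2 = 621991/5184; K = 621991/5184 / (281/24)^2 = 621991/710649

Answer: K = 621991/710649


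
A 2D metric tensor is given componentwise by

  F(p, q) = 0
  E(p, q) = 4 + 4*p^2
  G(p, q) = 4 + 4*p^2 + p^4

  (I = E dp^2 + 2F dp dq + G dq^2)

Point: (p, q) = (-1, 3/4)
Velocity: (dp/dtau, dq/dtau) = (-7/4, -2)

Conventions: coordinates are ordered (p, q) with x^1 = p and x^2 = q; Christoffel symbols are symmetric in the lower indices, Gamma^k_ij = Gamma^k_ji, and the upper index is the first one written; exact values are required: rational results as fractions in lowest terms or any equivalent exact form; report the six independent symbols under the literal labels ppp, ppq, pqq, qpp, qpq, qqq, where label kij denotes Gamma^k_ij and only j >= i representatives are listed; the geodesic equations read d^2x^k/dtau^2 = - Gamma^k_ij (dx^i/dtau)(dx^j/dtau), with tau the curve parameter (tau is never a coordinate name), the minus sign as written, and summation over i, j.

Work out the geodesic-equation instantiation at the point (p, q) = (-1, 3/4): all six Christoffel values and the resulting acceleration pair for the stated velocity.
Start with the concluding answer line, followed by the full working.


Answer: Gamma_ppp = -1/2, Gamma_ppq = 0, Gamma_pqq = 3/4, Gamma_qpp = 0, Gamma_qpq = -2/3, Gamma_qqq = 0; accelerations (d^2p/dtau^2, d^2q/dtau^2) = (-47/32, 14/3)

E = 8, F = 0, G = 9 at the point
E_p = -8, E_q = 0, F_p = 0, F_q = 0, G_p = -12, G_q = 0
EG - F^2 = 72;  g^inv = (1/72) * [[9, 0], [0, 8]]
first-kind symbols [ij,l] = (1/2)(d_i g_jl + d_j g_il - d_l g_ij): [pp,p] = E_p/2 = -4, [pp,q] = F_p - E_q/2 = 0, [pq,p] = E_q/2 = 0, [pq,q] = G_p/2 = -6, [qq,p] = F_q - G_p/2 = 6, [qq,q] = G_q/2 = 0
Gamma^p_ij = (G*[ij,p] - F*[ij,q])/(EG - F^2), Gamma^q_ij = (E*[ij,q] - F*[ij,p])/(EG - F^2)
Gamma_ppp = -1/2, Gamma_ppq = 0, Gamma_pqq = 3/4, Gamma_qpp = 0, Gamma_qpq = -2/3, Gamma_qqq = 0
d^2p/dtau^2 = -(Gamma_ppp*(-7/4)^2 + 2*Gamma_ppq*(-7/4)*(-2) + Gamma_pqq*(-2)^2) = -47/32
d^2q/dtau^2 = -(Gamma_qpp*(-7/4)^2 + 2*Gamma_qpq*(-7/4)*(-2) + Gamma_qqq*(-2)^2) = 14/3


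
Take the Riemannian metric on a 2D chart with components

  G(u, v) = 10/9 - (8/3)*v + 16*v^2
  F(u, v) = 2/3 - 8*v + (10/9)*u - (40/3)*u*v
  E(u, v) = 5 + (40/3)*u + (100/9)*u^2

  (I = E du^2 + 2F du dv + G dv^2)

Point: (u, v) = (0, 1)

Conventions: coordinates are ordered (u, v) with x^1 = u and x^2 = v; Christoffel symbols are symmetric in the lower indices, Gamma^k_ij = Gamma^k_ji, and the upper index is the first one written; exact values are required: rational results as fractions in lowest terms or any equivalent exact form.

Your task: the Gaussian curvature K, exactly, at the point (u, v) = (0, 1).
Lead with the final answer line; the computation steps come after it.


Answer: K = -270/6889

E = 5, F = -22/3, G = 130/9, EG - F^2 = 166/9 at the point
E_u = 40/3, E_v = 0, F_u = -110/9, F_v = -8, G_u = 0, G_v = 88/3
E_vv = 0, F_uv = -40/3, G_uu = 0
By Brioschi, K is (det M1 - det M2) divided by (EG - F^2) squared.
M1 = [[-E_vv/2 + F_uv - G_uu/2, E_u/2, F_u - E_v/2], [F_v - G_u/2, E, F], [G_v/2, F, G]] = [[-40/3, 20/3, -110/9], [-8, 5, -22/3], [44/3, -22/3, 130/9]]; det M1 = -40/3
M2 = [[0, E_v/2, G_u/2], [E_v/2, E, F], [G_u/2, F, G]] = [[0, 0, 0], [0, 5, -22/3], [0, -22/3, 130/9]]; det M2 = 0
det M1 - det M2 = -40/3; K = -40/3 / (166/9)^2 = -270/6889


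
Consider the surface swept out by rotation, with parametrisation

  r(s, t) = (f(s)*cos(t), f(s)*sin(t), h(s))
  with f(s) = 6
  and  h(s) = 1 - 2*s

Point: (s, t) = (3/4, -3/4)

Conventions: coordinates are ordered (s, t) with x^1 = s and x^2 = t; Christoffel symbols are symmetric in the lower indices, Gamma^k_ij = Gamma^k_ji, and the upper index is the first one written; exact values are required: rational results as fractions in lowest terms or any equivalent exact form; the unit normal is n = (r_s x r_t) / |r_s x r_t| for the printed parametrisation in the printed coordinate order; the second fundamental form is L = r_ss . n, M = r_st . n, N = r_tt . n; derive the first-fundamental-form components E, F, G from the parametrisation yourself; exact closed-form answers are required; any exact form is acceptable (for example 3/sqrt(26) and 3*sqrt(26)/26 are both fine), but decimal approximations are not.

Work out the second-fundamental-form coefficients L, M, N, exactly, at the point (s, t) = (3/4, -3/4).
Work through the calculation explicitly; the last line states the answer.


f = 6, f' = 0, f'' = 0, h' = -2, h'' = 0
E = 4, F = 0, G = 36; answer radicand W^2 = 4
unnormalised second-form numerators: l = 0, m = 0, n = -12; L = l/sqrt(4), and similarly M = m/sqrt(W^2), N = n/sqrt(W^2)

Answer: L = 0, M = 0, N = -6


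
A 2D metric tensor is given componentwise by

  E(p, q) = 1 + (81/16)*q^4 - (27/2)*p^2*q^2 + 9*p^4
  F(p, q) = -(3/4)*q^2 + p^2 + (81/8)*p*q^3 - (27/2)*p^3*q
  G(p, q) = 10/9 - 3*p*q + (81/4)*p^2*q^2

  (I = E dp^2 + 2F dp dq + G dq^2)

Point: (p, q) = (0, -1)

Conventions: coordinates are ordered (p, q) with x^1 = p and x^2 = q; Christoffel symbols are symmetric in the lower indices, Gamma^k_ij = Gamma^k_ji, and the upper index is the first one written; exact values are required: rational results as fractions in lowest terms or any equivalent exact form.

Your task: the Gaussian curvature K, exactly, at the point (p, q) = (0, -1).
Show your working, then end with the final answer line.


E = 97/16, F = -3/4, G = 10/9, EG - F^2 = 889/144 at the point
E_p = 0, E_q = -81/4, F_p = -81/8, F_q = 3/2, G_p = 3, G_q = 0
E_qq = 243/4, F_pq = 243/8, G_pp = 81/2
Evaluate Brioschi's two determinant matrices M1, M2 and divide by (EG - F^2)^2.
M1 = [[-E_qq/2 + F_pq - G_pp/2, E_p/2, F_p - E_q/2], [F_q - G_p/2, E, F], [G_q/2, F, G]] = [[-81/4, 0, 0], [0, 97/16, -3/4], [0, -3/4, 10/9]]; det M1 = -8001/64
M2 = [[0, E_q/2, G_p/2], [E_q/2, E, F], [G_p/2, F, G]] = [[0, -81/8, 3/2], [-81/8, 97/16, -3/4], [3/2, -3/4, 10/9]]; det M2 = -6705/64
det M1 - det M2 = -81/4; K = -81/4 / (889/144)^2 = -419904/790321

Answer: K = -419904/790321


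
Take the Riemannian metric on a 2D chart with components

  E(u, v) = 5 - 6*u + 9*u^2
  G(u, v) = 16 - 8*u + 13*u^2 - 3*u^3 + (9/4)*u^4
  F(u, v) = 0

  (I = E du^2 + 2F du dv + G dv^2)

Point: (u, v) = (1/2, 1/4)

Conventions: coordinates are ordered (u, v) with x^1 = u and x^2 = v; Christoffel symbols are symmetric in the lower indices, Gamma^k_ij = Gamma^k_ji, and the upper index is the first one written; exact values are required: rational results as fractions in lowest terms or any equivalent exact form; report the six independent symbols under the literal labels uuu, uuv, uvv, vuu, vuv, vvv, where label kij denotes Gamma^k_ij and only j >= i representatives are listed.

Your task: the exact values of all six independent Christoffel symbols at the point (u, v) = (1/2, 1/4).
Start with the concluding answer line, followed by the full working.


Answer: Gamma_uuu = 6/17, Gamma_uuv = 0, Gamma_uvv = -31/68, Gamma_vuu = 0, Gamma_vuv = 4/31, Gamma_vvv = 0

E = 17/4, F = 0, G = 961/64 at the point
E_u = 3, E_v = 0, F_u = 0, F_v = 0, G_u = 31/8, G_v = 0
EG - F^2 = 16337/256;  g^inv = (256/16337) * [[961/64, 0], [0, 17/4]]
first-kind symbols [ij,l] = (1/2)(d_i g_jl + d_j g_il - d_l g_ij): [uu,u] = E_u/2 = 3/2, [uu,v] = F_u - E_v/2 = 0, [uv,u] = E_v/2 = 0, [uv,v] = G_u/2 = 31/16, [vv,u] = F_v - G_u/2 = -31/16, [vv,v] = G_v/2 = 0
Gamma^u_ij = (G*[ij,u] - F*[ij,v])/(EG - F^2), Gamma^v_ij = (E*[ij,v] - F*[ij,u])/(EG - F^2)


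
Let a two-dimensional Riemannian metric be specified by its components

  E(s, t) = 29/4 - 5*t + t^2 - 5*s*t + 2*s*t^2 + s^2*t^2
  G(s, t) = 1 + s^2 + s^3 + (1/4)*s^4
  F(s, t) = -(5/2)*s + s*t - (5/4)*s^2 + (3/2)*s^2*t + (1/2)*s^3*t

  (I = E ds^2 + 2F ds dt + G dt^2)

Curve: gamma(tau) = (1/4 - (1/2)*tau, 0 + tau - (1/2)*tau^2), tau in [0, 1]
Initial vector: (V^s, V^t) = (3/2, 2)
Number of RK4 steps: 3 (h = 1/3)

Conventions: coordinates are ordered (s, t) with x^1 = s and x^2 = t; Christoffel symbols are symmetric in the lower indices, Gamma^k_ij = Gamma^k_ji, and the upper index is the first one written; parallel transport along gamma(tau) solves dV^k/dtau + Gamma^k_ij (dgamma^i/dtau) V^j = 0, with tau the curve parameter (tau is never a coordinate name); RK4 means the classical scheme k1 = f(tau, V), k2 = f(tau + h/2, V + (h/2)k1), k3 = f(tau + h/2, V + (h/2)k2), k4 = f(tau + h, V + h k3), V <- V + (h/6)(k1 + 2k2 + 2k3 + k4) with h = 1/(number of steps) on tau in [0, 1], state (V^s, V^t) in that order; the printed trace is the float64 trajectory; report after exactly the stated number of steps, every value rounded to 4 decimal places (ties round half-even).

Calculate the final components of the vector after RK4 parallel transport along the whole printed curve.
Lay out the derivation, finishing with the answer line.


gamma'(tau) = (-1/2, 1 - tau); f(tau, V)^k = -Gamma^k_ij(gamma(tau)) gamma'^i(tau) V^j; h = 1/3; intermediate values shown to 6 dp
curve data and Christoffel symbols at the stage parameters:
  tau = 0.000000: gamma = (0.250000, 0.000000), gamma' = (-0.500000, 1.000000); Gamma_sss = 0.000000, Gamma_sst = -0.426382, Gamma_stt = 0.000000, Gamma_tss = 0.000000, Gamma_tst = 0.047968, Gamma_ttt = 0.000000
  tau = 0.166667: gamma = (0.166667, 0.152778), gamma' = (-0.500000, 0.833333); Gamma_sss = -0.055224, Gamma_sst = -0.421711, Gamma_stt = 0.000000, Gamma_tss = 0.004295, Gamma_tst = 0.032795, Gamma_ttt = 0.000000
  tau = 0.333333: gamma = (0.083333, 0.277778), gamma' = (-0.500000, 0.666667); Gamma_sss = -0.104536, Gamma_sst = -0.407692, Gamma_stt = 0.000000, Gamma_tss = 0.004126, Gamma_tst = 0.016093, Gamma_ttt = 0.000000
  tau = 0.500000: gamma = (0.000000, 0.375000), gamma' = (-0.500000, 0.500000); Gamma_sss = -0.144476, Gamma_sst = -0.385269, Gamma_stt = 0.000000, Gamma_tss = 0.000000, Gamma_tst = 0.000000, Gamma_ttt = 0.000000
  tau = 0.666667: gamma = (-0.083333, 0.444444), gamma' = (-0.500000, 0.333333); Gamma_sss = -0.172699, Gamma_sst = -0.356192, Gamma_stt = 0.000000, Gamma_tss = -0.006591, Gamma_tst = -0.013594, Gamma_ttt = 0.000000
  tau = 0.833333: gamma = (-0.166667, 0.486111), gamma' = (-0.500000, 0.166667); Gamma_sss = -0.188167, Gamma_sst = -0.322573, Gamma_stt = 0.000000, Gamma_tss = -0.013723, Gamma_tst = -0.023525, Gamma_ttt = 0.000000
  tau = 1.000000: gamma = (-0.250000, 0.500000), gamma' = (-0.500000, 0.000000); Gamma_sss = -0.190978, Gamma_sst = -0.286467, Gamma_stt = 0.000000, Gamma_tss = -0.019659, Gamma_tst = -0.029489, Gamma_ttt = 0.000000
step 0: V^s = 1.5000, V^t = 2.0000
step 1: k1 = (0.213191, -0.023984), k2 = (0.076358, -0.005938), k3 = (0.068339, -0.005315), k4 = (-0.073040, 0.002883); V <- V + (h/6)(k1 + 2k2 + 2k3 + k4): V^s = 1.5239, V^t = 1.9976
step 2: k1 = (-0.072670, 0.002869), k2 = (-0.202885, 0.000000), k3 = (-0.205406, 0.000000), k4 = (-0.308633, -0.011779); V <- V + (h/6)(k1 + 2k2 + 2k3 + k4): V^s = 1.4573, V^t = 1.9971
step 3: k1 = (-0.308483, -0.011773), k2 = (-0.378474, -0.027601), k3 = (-0.377578, -0.027536), k4 = (-0.411873, -0.042399); V <- V + (h/6)(k1 + 2k2 + 2k3 + k4): V^s = 1.3333, V^t = 1.9879

Answer: V^s = 1.3333, V^t = 1.9879
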